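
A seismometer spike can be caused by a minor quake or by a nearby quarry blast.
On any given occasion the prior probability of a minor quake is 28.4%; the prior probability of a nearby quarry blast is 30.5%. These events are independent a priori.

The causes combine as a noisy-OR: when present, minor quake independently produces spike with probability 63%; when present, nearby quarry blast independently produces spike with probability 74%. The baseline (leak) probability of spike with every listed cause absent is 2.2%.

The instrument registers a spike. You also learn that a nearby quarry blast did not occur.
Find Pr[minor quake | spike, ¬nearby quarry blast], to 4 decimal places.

Pr[minor quake | spike, ¬nearby quarry blast] ≈ 0.9200

Under noisy-OR, P(spike | causes) = 1 − (1−0.022)·∏(1−qᵢ) over the active causes.
Enumerate both values of minor quake and weight by the priors:
  P(spike | ¬nearby quarry blast) = 0.022×0.716 + 0.63814×0.284
        = 0.015752 + 0.181232 = 0.196984
The terms with minor quake present sum to 0.181232, so
  P(minor quake | spike, ¬nearby quarry blast) = 0.181232 / 0.196984 ≈ 0.9200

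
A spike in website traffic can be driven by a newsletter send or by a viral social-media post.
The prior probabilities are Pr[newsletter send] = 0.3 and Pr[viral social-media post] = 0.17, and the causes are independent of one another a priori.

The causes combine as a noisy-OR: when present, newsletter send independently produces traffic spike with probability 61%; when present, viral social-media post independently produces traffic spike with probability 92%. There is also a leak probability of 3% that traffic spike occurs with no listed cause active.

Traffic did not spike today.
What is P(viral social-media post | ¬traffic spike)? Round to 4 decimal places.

P(viral social-media post | ¬traffic spike) ≈ 0.0161

Under noisy-OR, P(traffic spike | causes) = 1 − (1−0.03)·∏(1−qᵢ) over the active causes.
Numerator (weight on configurations with viral social-media post): 0.009234 + 0.001543 = 0.010777
The normalizing constant is 0.97*0.7*0.83 + 0.0776*0.7*0.17 + 0.3783*0.3*0.83 + 0.030264*0.3*0.17 = 0.668544
Posterior = 0.010777 / 0.668544 ≈ 0.0161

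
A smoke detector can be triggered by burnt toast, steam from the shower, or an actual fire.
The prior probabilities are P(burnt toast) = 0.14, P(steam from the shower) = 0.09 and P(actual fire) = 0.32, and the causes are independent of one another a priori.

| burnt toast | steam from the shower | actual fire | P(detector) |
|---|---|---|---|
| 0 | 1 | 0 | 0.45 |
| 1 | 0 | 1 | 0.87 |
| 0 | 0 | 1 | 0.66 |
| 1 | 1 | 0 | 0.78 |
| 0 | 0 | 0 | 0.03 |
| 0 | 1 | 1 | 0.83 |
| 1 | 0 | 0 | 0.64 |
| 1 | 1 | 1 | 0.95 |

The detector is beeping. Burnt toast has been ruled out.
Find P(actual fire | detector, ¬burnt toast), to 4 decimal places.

P(actual fire | detector, ¬burnt toast) ≈ 0.8242

Enumerate the 4 (steam from the shower, actual fire) configurations and weight by the priors:
  P(detector | ¬burnt toast) = 0.03·0.91·0.68 + 0.66·0.91·0.32 + 0.45·0.09·0.68 + 0.83·0.09·0.32
        = 0.018564 + 0.192192 + 0.027540 + 0.023904 = 0.262200
Configurations with actual fire contribute 0.216096, so
  P(actual fire | detector, ¬burnt toast) = 0.216096 / 0.262200 ≈ 0.8242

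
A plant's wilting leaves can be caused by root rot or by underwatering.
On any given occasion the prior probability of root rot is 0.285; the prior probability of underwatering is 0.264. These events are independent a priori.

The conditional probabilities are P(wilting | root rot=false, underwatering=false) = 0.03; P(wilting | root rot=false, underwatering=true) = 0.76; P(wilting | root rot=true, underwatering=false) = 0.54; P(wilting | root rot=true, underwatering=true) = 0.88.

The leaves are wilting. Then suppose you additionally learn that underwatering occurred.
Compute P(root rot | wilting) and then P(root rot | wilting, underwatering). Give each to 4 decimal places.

P(wilting) = 0.03·0.715·0.736 + 0.76·0.715·0.264 + 0.54·0.285·0.736 + 0.88·0.285·0.264 = 0.015787 + 0.143458 + 0.113270 + 0.066211 = 0.338726
Restricting to configurations with root rot present: 0.113270 + 0.066211 = 0.179481.
P(root rot | wilting) = 0.179481 / 0.338726 ≈ 0.5299

With the extra evidence:
Sum P(wilting|·) weighted by the priors over both values of root rot:
  P(wilting | underwatering) = 0.76×0.715 + 0.88×0.285
        = 0.543400 + 0.250800 = 0.794200
The terms with root rot present sum to 0.250800, so
  P(root rot | wilting, underwatering) = 0.250800 / 0.794200 ≈ 0.3158

P(root rot | wilting) ≈ 0.5299; P(root rot | wilting, underwatering) ≈ 0.3158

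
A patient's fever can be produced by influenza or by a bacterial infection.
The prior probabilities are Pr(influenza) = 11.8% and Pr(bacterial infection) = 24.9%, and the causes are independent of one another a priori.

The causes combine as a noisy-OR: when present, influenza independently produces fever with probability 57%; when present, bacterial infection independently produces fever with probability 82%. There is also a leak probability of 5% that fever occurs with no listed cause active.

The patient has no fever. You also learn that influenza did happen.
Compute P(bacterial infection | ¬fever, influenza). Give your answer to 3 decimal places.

P(bacterial infection | ¬fever, influenza) ≈ 0.056

Under noisy-OR, P(fever | causes) = 1 − (1−0.05)·∏(1−qᵢ) over the active causes.
P(¬fever | influenza) = 0.4085×0.751 + 0.07353×0.249 = 0.306783 + 0.018309 = 0.325092
Of this, 0.018309 comes from 0.07353×0.249 (the bacterial infection=true cases).
Hence the posterior is 0.018309/0.325092 ≈ 0.056.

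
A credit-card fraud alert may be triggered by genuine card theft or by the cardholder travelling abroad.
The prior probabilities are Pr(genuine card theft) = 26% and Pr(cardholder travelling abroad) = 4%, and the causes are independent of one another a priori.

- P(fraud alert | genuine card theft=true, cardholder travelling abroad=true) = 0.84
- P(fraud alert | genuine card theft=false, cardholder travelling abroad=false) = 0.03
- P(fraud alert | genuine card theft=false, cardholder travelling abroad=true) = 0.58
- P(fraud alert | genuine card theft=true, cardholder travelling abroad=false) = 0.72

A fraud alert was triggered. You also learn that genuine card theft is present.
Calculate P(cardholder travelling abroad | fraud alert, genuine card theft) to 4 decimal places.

P(cardholder travelling abroad | fraud alert, genuine card theft) ≈ 0.0464

Numerator (weight on configurations with cardholder travelling abroad): 0.84·0.04 = 0.033600
Normalizer over all consistent configurations: 0.72·0.96 + 0.84·0.04 = 0.724800
P(cardholder travelling abroad | fraud alert, genuine card theft) = 0.033600/0.724800 ≈ 0.0464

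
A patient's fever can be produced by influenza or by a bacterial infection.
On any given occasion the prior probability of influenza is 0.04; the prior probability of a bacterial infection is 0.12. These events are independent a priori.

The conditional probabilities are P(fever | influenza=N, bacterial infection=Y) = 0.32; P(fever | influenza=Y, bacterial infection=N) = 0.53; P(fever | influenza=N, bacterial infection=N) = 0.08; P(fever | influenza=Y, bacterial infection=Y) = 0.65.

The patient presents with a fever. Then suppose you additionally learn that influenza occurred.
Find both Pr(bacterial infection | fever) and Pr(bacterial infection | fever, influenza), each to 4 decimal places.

Weight on bacterial infection=true, given the evidence: 0.036864 + 0.003120 = 0.039984
Denominator P(fever): 0.08×0.96×0.88 + 0.32×0.96×0.12 + 0.53×0.04×0.88 + 0.65×0.04×0.12 = 0.126224
Posterior = 0.039984 / 0.126224 ≈ 0.3168

Now condition on the additional information:
Weight on bacterial infection=true, given the evidence: 0.65·0.12 = 0.078000
Normalizer over all consistent configurations: 0.53·0.88 + 0.65·0.12 = 0.544400
Posterior = 0.078000 / 0.544400 ≈ 0.1433
— influenza explains away the evidence for bacterial infection.

Pr(bacterial infection | fever) ≈ 0.3168; Pr(bacterial infection | fever, influenza) ≈ 0.1433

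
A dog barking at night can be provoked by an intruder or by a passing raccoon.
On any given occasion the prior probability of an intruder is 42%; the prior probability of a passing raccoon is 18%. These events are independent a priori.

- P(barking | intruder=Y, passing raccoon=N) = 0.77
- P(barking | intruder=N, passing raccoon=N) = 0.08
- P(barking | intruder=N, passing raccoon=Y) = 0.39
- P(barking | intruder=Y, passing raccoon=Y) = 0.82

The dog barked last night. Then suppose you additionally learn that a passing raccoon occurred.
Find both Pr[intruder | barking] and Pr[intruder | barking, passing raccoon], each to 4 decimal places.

P(barking) = 0.08·0.58·0.82 + 0.39·0.58·0.18 + 0.77·0.42·0.82 + 0.82·0.42·0.18 = 0.038048 + 0.040716 + 0.265188 + 0.061992 = 0.405944
Of this, 0.327180 comes from 0.265188 + 0.061992 (the intruder=true cases).
So P(intruder | barking) = 0.327180/0.405944 ≈ 0.8060.

Now condition on the additional information:
Numerator (weight on configurations with intruder): 0.82×0.42 = 0.344400
The normalizing constant is 0.39×0.58 + 0.82×0.42 = 0.570600
Posterior = 0.344400 / 0.570600 ≈ 0.6036

Pr[intruder | barking] ≈ 0.8060; Pr[intruder | barking, passing raccoon] ≈ 0.6036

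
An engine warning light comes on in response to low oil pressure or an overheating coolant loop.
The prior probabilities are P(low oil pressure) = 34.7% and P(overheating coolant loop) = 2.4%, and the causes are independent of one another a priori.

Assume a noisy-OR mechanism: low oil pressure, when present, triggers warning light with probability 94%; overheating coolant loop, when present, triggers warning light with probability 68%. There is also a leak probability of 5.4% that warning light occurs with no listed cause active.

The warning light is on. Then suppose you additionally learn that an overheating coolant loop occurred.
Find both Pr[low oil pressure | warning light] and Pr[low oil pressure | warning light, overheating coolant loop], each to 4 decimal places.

Pr[low oil pressure | warning light] ≈ 0.8784; Pr[low oil pressure | warning light, overheating coolant loop] ≈ 0.4280

Under noisy-OR, P(warning light | causes) = 1 − (1−0.054)·∏(1−qᵢ) over the active causes.
Weight on low oil pressure=true, given the evidence: 0.319449 + 0.008177 = 0.327626
Denominator P(warning light): 0.054*0.653*0.976 + 0.69728*0.653*0.024 + 0.94324*0.347*0.976 + 0.981837*0.347*0.024 = 0.372970
Posterior = 0.327626 / 0.372970 ≈ 0.8784

Now also conditioning on overheating coolant loop=true:
By total probability over both values of low oil pressure:
  P(warning light | overheating coolant loop) = 0.69728×0.653 + 0.981837×0.347
        = 0.455324 + 0.340697 = 0.796021
Configurations with low oil pressure contribute 0.340697, so
  P(low oil pressure | warning light, overheating coolant loop) = 0.340697 / 0.796021 ≈ 0.4280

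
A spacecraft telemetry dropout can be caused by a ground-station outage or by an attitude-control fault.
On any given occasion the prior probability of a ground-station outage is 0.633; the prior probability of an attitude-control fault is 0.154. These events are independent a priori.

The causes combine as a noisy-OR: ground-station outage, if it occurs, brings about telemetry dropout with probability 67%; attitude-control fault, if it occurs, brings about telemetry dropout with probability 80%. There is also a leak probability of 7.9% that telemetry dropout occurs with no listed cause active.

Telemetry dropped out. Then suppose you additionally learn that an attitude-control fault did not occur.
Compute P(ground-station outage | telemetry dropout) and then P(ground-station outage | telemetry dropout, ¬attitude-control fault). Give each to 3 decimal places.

Under noisy-OR, P(telemetry dropout | causes) = 1 − (1−0.079)·∏(1−qᵢ) over the active causes.
P(telemetry dropout) = 0.079*0.367*0.846 + 0.8158*0.367*0.154 + 0.69607*0.633*0.846 + 0.939214*0.633*0.154 = 0.024528 + 0.046107 + 0.372758 + 0.091556 = 0.534949
Restricting to configurations with ground-station outage present: 0.372758 + 0.091556 = 0.464314.
P(ground-station outage | telemetry dropout) = 0.464314 / 0.534949 ≈ 0.868

Now condition on the additional information:
Enumerate both values of ground-station outage and weight by the priors:
  P(telemetry dropout | ¬attitude-control fault) = 0.079×0.367 + 0.69607×0.633
        = 0.028993 + 0.440612 = 0.469605
Configurations with ground-station outage contribute 0.440612, so
  P(ground-station outage | telemetry dropout, ¬attitude-control fault) = 0.440612 / 0.469605 ≈ 0.938
Ruling out attitude-control fault raises the posterior on ground-station outage — the flip side of explaining away.

P(ground-station outage | telemetry dropout) ≈ 0.868; P(ground-station outage | telemetry dropout, ¬attitude-control fault) ≈ 0.938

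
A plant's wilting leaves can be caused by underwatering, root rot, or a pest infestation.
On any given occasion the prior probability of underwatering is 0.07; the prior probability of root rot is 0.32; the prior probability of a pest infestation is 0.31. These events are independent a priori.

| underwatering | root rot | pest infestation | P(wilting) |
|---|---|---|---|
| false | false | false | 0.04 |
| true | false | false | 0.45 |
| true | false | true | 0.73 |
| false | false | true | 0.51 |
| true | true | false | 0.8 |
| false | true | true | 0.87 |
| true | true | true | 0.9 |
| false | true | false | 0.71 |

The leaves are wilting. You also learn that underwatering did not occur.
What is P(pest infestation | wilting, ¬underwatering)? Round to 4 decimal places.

P(wilting | ¬underwatering) = 0.04*0.68*0.69 + 0.51*0.68*0.31 + 0.71*0.32*0.69 + 0.87*0.32*0.31 = 0.018768 + 0.107508 + 0.156768 + 0.086304 = 0.369348
The pest infestation-present share is 0.107508 + 0.086304 = 0.193812.
So P(pest infestation | wilting, ¬underwatering) = 0.193812/0.369348 ≈ 0.5247.

P(pest infestation | wilting, ¬underwatering) ≈ 0.5247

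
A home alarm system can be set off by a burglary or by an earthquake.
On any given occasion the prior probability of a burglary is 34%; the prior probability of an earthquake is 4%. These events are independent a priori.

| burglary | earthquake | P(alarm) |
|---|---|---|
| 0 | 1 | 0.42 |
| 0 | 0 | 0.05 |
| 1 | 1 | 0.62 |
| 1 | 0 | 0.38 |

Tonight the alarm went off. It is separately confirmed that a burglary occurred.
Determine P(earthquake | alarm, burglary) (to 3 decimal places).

Numerator (weight on configurations with earthquake): 0.62·0.04 = 0.024800
Normalizer over all consistent configurations: 0.38·0.96 + 0.62·0.04 = 0.389600
Posterior = 0.024800 / 0.389600 ≈ 0.064

P(earthquake | alarm, burglary) ≈ 0.064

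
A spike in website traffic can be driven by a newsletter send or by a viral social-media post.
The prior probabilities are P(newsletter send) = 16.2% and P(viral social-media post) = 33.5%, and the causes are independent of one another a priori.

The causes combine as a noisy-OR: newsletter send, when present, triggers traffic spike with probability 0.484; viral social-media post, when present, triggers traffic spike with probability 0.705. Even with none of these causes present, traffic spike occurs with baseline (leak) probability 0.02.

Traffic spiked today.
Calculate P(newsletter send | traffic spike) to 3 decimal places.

Under noisy-OR, P(traffic spike | causes) = 1 − (1−0.02)·∏(1−qᵢ) over the active causes.
Weight on newsletter send=true, given the evidence: 0.053253 + 0.046174 = 0.099427
The normalizing constant is 0.02×0.838×0.665 + 0.7109×0.838×0.335 + 0.49432×0.162×0.665 + 0.850824×0.162×0.335 = 0.310143
Posterior = 0.099427 / 0.310143 ≈ 0.321

P(newsletter send | traffic spike) ≈ 0.321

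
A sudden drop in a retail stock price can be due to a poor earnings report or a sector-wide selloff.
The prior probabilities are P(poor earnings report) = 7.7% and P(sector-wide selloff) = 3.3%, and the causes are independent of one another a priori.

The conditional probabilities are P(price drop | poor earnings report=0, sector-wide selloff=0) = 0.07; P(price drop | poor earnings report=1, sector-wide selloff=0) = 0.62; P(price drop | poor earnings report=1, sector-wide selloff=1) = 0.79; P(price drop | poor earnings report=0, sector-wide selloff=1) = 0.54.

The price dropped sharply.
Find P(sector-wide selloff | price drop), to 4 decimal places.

P(sector-wide selloff | price drop) ≈ 0.1452

P(price drop) = 0.07·0.923·0.967 + 0.54·0.923·0.033 + 0.62·0.077·0.967 + 0.79·0.077·0.033 = 0.062478 + 0.016448 + 0.046165 + 0.002007 = 0.127098
Restricting to configurations with sector-wide selloff present: 0.016448 + 0.002007 = 0.018455.
P(sector-wide selloff | price drop) = 0.018455 / 0.127098 ≈ 0.1452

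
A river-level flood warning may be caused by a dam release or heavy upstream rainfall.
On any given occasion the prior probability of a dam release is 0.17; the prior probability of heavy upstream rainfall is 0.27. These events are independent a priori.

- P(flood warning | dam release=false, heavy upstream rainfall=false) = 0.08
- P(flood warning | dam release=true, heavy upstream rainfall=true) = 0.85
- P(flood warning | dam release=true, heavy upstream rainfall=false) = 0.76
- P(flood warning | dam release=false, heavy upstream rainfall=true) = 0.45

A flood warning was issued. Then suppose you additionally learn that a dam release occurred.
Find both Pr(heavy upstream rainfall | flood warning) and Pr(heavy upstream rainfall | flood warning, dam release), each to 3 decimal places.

Pr(heavy upstream rainfall | flood warning) ≈ 0.495; Pr(heavy upstream rainfall | flood warning, dam release) ≈ 0.293

For the numerator, keep only heavy upstream rainfall=true terms: 0.100845 + 0.039015 = 0.139860
Denominator P(flood warning): 0.08·0.83·0.73 + 0.45·0.83·0.27 + 0.76·0.17·0.73 + 0.85·0.17·0.27 = 0.282648
Posterior = 0.139860 / 0.282648 ≈ 0.495

With the extra evidence:
For the numerator, keep only heavy upstream rainfall=true terms: 0.85*0.27 = 0.229500
The normalizing constant is 0.76*0.73 + 0.85*0.27 = 0.784300
Posterior = 0.229500 / 0.784300 ≈ 0.293
The drop from 0.495 to 0.293 is the explaining-away (discounting) effect.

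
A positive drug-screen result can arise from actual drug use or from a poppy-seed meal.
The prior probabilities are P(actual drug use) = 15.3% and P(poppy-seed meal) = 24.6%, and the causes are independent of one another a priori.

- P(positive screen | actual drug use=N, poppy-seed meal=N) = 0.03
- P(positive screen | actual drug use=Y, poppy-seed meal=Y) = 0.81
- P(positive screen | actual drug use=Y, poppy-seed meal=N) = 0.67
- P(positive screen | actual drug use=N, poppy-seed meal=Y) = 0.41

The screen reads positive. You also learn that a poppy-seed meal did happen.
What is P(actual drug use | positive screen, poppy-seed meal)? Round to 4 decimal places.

For the numerator, keep only actual drug use=true terms: 0.81×0.153 = 0.123930
Denominator P(positive screen | poppy-seed meal): 0.41×0.847 + 0.81×0.153 = 0.471200
P(actual drug use | positive screen, poppy-seed meal) = 0.123930/0.471200 ≈ 0.2630

P(actual drug use | positive screen, poppy-seed meal) ≈ 0.2630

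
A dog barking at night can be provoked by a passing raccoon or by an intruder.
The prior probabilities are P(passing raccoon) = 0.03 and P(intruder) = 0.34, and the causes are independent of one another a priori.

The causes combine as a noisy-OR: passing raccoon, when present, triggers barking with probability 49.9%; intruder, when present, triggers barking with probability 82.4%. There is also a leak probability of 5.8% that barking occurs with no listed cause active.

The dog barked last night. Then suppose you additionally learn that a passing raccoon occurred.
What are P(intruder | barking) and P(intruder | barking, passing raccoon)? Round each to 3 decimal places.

P(intruder | barking) ≈ 0.857; P(intruder | barking, passing raccoon) ≈ 0.472

Under noisy-OR, P(barking | causes) = 1 − (1−0.058)·∏(1−qᵢ) over the active causes.
For the numerator, keep only intruder=true terms: 0.275122 + 0.009353 = 0.284475
Normalizer over all consistent configurations: 0.058*0.97*0.66 + 0.834208*0.97*0.34 + 0.528058*0.03*0.66 + 0.916938*0.03*0.34 = 0.332063
Posterior = 0.284475 / 0.332063 ≈ 0.857

With the extra evidence:
By total probability over both values of intruder:
  P(barking | passing raccoon) = 0.528058*0.66 + 0.916938*0.34
        = 0.348518 + 0.311759 = 0.660277
The terms with intruder present sum to 0.311759, so
  P(intruder | barking, passing raccoon) = 0.311759 / 0.660277 ≈ 0.472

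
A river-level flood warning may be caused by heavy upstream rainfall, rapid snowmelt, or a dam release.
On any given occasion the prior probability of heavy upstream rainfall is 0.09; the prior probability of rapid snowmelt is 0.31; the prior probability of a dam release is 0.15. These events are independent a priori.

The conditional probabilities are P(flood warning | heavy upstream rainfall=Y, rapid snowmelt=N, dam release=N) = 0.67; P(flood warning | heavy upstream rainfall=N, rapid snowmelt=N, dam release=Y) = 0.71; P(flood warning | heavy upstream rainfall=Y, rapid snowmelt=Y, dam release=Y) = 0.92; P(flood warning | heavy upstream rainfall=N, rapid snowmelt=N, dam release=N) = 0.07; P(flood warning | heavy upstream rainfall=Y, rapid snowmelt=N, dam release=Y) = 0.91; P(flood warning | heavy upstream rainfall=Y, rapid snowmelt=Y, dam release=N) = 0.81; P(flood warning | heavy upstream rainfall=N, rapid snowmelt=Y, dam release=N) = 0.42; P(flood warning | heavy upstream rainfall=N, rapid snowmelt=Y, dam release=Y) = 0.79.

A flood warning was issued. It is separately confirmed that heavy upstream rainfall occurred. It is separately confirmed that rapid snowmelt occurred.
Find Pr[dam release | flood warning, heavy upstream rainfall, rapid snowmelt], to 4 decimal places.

P(flood warning | heavy upstream rainfall, rapid snowmelt) = 0.81*0.85 + 0.92*0.15 = 0.688500 + 0.138000 = 0.826500
Restricting to configurations with dam release present: 0.92*0.15 = 0.138000.
So P(dam release | flood warning, heavy upstream rainfall, rapid snowmelt) = 0.138000/0.826500 ≈ 0.1670.

Pr[dam release | flood warning, heavy upstream rainfall, rapid snowmelt] ≈ 0.1670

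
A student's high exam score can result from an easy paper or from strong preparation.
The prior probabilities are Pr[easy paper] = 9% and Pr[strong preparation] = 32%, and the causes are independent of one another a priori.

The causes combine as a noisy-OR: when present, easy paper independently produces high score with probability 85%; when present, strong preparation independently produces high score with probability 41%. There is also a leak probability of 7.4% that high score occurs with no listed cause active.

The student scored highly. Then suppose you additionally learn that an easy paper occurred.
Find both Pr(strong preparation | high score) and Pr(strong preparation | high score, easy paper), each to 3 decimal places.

Pr(strong preparation | high score) ≈ 0.617; Pr(strong preparation | high score, easy paper) ≈ 0.334

Under noisy-OR, P(high score | causes) = 1 − (1−0.074)·∏(1−qᵢ) over the active causes.
By total probability over the 4 (easy paper, strong preparation) configurations:
  P(high score) = 0.074*0.91*0.68 + 0.45366*0.91*0.32 + 0.8611*0.09*0.68 + 0.918049*0.09*0.32
        = 0.045791 + 0.132106 + 0.052699 + 0.026440 = 0.257036
Keeping only the strong preparation-present terms gives 0.158546, so
  P(strong preparation | high score) = 0.158546 / 0.257036 ≈ 0.617

Now condition on the additional information:
Weight on strong preparation=true, given the evidence: 0.918049·0.32 = 0.293776
Denominator P(high score | easy paper): 0.8611·0.68 + 0.918049·0.32 = 0.879324
Posterior = 0.293776 / 0.879324 ≈ 0.334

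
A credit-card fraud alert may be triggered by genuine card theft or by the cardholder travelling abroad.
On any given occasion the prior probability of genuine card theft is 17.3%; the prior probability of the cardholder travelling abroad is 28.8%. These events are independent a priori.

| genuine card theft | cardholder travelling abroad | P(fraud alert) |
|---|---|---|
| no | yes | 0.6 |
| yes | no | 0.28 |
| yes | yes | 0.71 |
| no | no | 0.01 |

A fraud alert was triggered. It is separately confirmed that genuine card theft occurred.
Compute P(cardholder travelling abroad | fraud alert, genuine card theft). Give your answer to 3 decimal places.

P(cardholder travelling abroad | fraud alert, genuine card theft) ≈ 0.506

Numerator (weight on configurations with cardholder travelling abroad): 0.71×0.288 = 0.204480
The normalizing constant is 0.28×0.712 + 0.71×0.288 = 0.403840
P(cardholder travelling abroad | fraud alert, genuine card theft) = 0.204480/0.403840 ≈ 0.506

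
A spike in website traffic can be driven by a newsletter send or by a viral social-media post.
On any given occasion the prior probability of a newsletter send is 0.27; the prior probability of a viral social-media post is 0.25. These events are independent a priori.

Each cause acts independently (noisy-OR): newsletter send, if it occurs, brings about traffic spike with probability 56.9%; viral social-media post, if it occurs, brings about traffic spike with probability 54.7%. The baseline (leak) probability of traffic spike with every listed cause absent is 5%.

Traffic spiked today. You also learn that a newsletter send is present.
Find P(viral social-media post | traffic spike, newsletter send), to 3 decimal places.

Under noisy-OR, P(traffic spike | causes) = 1 − (1−0.05)·∏(1−qᵢ) over the active causes.
Weight on viral social-media post=true, given the evidence: 0.814519×0.25 = 0.203630
Normalizer over all consistent configurations: 0.59055×0.75 + 0.814519×0.25 = 0.646543
P(viral social-media post | traffic spike, newsletter send) = 0.203630/0.646543 ≈ 0.315

P(viral social-media post | traffic spike, newsletter send) ≈ 0.315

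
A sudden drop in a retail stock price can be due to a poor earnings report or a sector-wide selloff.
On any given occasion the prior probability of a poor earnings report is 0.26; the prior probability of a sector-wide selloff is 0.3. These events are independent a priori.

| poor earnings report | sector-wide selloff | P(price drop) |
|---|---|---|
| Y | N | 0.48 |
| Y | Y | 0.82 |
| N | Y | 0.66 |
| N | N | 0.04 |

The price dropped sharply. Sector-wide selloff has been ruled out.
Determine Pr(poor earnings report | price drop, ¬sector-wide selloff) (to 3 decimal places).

Numerator (weight on configurations with poor earnings report): 0.48×0.26 = 0.124800
Normalizer over all consistent configurations: 0.04×0.74 + 0.48×0.26 = 0.154400
Posterior = 0.124800 / 0.154400 ≈ 0.808

Pr(poor earnings report | price drop, ¬sector-wide selloff) ≈ 0.808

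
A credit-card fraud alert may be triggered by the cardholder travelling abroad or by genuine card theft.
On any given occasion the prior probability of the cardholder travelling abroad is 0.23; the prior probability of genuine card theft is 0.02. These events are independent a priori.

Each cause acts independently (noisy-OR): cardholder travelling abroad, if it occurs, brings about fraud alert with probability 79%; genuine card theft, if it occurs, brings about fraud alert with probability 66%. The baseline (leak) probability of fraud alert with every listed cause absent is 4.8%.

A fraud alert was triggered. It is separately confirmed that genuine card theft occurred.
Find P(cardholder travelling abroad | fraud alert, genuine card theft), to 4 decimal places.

P(cardholder travelling abroad | fraud alert, genuine card theft) ≈ 0.2916

Under noisy-OR, P(fraud alert | causes) = 1 − (1−0.048)·∏(1−qᵢ) over the active causes.
Sum P(fraud alert|·) weighted by the priors over both values of cardholder travelling abroad:
  P(fraud alert | genuine card theft) = 0.67632*0.77 + 0.932027*0.23
        = 0.520766 + 0.214366 = 0.735132
Keeping only the cardholder travelling abroad-present terms gives 0.214366, so
  P(cardholder travelling abroad | fraud alert, genuine card theft) = 0.214366 / 0.735132 ≈ 0.2916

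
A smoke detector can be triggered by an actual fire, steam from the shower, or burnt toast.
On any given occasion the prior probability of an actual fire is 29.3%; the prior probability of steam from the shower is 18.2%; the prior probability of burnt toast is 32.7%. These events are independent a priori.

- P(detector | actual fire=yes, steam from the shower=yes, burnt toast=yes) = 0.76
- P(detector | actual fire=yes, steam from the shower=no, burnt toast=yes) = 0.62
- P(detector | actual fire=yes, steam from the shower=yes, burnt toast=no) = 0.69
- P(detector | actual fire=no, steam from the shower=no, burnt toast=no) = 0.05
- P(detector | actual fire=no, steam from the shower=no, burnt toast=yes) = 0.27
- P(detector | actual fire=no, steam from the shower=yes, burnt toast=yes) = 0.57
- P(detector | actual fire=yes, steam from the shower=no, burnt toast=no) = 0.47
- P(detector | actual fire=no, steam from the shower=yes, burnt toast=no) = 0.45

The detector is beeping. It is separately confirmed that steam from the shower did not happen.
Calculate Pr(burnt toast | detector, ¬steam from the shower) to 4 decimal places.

Sum P(detector|·) weighted by the priors over the 4 (actual fire, burnt toast) configurations:
  P(detector | ¬steam from the shower) = 0.05×0.707×0.673 + 0.27×0.707×0.327 + 0.47×0.293×0.673 + 0.62×0.293×0.327
        = 0.023791 + 0.062421 + 0.092679 + 0.059403 = 0.238294
Keeping only the burnt toast-present terms gives 0.121824, so
  P(burnt toast | detector, ¬steam from the shower) = 0.121824 / 0.238294 ≈ 0.5112

Pr(burnt toast | detector, ¬steam from the shower) ≈ 0.5112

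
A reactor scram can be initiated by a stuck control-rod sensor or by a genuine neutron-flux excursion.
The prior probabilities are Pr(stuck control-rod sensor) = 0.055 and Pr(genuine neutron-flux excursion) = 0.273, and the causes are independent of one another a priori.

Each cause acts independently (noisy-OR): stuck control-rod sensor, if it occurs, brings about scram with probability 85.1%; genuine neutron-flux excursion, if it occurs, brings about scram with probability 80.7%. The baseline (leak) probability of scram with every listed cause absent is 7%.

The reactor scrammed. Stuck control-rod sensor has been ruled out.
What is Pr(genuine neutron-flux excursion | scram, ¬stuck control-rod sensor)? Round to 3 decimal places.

Under noisy-OR, P(scram | causes) = 1 − (1−0.07)·∏(1−qᵢ) over the active causes.
P(scram | ¬stuck control-rod sensor) = 0.07*0.727 + 0.82051*0.273 = 0.050890 + 0.223999 = 0.274889
The genuine neutron-flux excursion-present share is 0.82051*0.273 = 0.223999.
So P(genuine neutron-flux excursion | scram, ¬stuck control-rod sensor) = 0.223999/0.274889 ≈ 0.815.

Pr(genuine neutron-flux excursion | scram, ¬stuck control-rod sensor) ≈ 0.815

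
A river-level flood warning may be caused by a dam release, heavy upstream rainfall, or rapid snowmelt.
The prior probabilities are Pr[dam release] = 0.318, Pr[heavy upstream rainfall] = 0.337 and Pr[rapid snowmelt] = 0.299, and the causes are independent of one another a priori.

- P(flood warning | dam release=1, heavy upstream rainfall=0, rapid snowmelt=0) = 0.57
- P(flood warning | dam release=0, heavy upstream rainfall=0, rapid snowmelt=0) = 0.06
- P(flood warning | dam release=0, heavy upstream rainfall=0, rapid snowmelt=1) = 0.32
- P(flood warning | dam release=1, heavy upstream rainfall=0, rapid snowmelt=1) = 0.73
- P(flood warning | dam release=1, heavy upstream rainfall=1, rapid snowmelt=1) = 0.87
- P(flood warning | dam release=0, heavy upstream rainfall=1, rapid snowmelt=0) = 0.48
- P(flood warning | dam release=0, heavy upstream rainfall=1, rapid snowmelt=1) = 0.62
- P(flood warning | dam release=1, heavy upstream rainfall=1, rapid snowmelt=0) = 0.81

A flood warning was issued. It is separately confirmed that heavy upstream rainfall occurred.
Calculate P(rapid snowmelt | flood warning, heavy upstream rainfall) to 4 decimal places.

For the numerator, keep only rapid snowmelt=true terms: 0.126429 + 0.082721 = 0.209150
The normalizing constant is 0.48*0.682*0.701 + 0.62*0.682*0.299 + 0.81*0.318*0.701 + 0.87*0.318*0.299 = 0.619193
Posterior = 0.209150 / 0.619193 ≈ 0.3378

P(rapid snowmelt | flood warning, heavy upstream rainfall) ≈ 0.3378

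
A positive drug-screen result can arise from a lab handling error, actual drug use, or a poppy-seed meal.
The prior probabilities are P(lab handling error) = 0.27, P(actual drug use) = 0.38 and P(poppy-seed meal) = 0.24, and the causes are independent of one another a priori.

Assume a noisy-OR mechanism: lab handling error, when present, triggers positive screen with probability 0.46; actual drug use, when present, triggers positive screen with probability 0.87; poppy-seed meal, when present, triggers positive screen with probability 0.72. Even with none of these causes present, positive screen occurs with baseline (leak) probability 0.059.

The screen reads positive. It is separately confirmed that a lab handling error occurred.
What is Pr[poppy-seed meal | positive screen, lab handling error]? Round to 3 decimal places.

Pr[poppy-seed meal | positive screen, lab handling error] ≈ 0.302

Under noisy-OR, P(positive screen | causes) = 1 − (1−0.059)·∏(1−qᵢ) over the active causes.
Enumerate the 4 (actual drug use, poppy-seed meal) configurations and weight by the priors:
  P(positive screen | lab handling error) = 0.49186·0.62·0.76 + 0.857721·0.62·0.24 + 0.933942·0.38·0.76 + 0.981504·0.38·0.24
        = 0.231764 + 0.127629 + 0.269722 + 0.089513 = 0.718628
Configurations with poppy-seed meal contribute 0.217142, so
  P(poppy-seed meal | positive screen, lab handling error) = 0.217142 / 0.718628 ≈ 0.302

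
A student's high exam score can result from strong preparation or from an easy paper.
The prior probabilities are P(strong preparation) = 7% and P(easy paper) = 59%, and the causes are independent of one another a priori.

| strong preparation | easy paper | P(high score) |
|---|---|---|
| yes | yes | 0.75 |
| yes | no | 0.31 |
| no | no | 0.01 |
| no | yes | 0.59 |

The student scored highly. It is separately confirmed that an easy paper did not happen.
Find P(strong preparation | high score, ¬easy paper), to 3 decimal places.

P(strong preparation | high score, ¬easy paper) ≈ 0.700

P(high score | ¬easy paper) = 0.01·0.93 + 0.31·0.07 = 0.009300 + 0.021700 = 0.031000
Restricting to configurations with strong preparation present: 0.31·0.07 = 0.021700.
P(strong preparation | high score, ¬easy paper) = 0.021700 / 0.031000 ≈ 0.700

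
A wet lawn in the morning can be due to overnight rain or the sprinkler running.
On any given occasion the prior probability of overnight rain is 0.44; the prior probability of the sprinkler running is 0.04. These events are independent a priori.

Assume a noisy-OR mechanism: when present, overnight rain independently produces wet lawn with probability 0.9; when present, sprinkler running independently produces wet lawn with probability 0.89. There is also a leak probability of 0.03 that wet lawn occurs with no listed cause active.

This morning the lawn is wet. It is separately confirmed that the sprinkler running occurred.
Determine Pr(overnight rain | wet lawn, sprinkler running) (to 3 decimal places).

Pr(overnight rain | wet lawn, sprinkler running) ≈ 0.465

Under noisy-OR, P(wet lawn | causes) = 1 − (1−0.03)·∏(1−qᵢ) over the active causes.
Weight on overnight rain=true, given the evidence: 0.98933*0.44 = 0.435305
Normalizer over all consistent configurations: 0.8933*0.56 + 0.98933*0.44 = 0.935553
P(overnight rain | wet lawn, sprinkler running) = 0.435305/0.935553 ≈ 0.465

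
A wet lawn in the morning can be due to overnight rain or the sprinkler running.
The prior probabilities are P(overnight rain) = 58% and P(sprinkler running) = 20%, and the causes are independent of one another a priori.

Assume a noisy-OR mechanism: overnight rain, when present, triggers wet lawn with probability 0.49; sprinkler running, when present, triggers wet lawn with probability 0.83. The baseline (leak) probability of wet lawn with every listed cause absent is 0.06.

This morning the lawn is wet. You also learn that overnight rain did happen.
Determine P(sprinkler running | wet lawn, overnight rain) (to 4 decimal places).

Under noisy-OR, P(wet lawn | causes) = 1 − (1−0.06)·∏(1−qᵢ) over the active causes.
Enumerate both values of sprinkler running and weight by the priors:
  P(wet lawn | overnight rain) = 0.5206×0.8 + 0.918502×0.2
        = 0.416480 + 0.183700 = 0.600180
Keeping only the sprinkler running-present terms gives 0.183700, so
  P(sprinkler running | wet lawn, overnight rain) = 0.183700 / 0.600180 ≈ 0.3061

P(sprinkler running | wet lawn, overnight rain) ≈ 0.3061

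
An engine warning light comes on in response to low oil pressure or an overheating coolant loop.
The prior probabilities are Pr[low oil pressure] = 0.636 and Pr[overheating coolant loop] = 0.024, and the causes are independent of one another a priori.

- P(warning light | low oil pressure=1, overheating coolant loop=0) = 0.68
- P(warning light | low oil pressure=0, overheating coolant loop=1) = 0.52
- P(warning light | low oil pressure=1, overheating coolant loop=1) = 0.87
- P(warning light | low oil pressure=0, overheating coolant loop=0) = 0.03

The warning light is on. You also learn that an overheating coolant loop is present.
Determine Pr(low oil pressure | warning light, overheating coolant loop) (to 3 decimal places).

Enumerate both values of low oil pressure and weight by the priors:
  P(warning light | overheating coolant loop) = 0.52×0.364 + 0.87×0.636
        = 0.189280 + 0.553320 = 0.742600
The terms with low oil pressure present sum to 0.553320, so
  P(low oil pressure | warning light, overheating coolant loop) = 0.553320 / 0.742600 ≈ 0.745

Pr(low oil pressure | warning light, overheating coolant loop) ≈ 0.745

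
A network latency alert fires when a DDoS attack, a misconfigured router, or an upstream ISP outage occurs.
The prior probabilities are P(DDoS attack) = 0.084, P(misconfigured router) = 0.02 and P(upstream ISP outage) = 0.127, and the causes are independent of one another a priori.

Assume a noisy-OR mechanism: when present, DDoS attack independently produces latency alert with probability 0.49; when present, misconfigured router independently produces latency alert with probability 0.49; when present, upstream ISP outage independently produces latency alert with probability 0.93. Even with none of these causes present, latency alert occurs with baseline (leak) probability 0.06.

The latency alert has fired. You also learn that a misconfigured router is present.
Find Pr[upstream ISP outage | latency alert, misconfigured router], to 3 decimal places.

Pr[upstream ISP outage | latency alert, misconfigured router] ≈ 0.207

Under noisy-OR, P(latency alert | causes) = 1 − (1−0.06)·∏(1−qᵢ) over the active causes.
P(latency alert | misconfigured router) = 0.5206×0.916×0.873 + 0.966442×0.916×0.127 + 0.755506×0.084×0.873 + 0.982885×0.084×0.127 = 0.416307 + 0.112428 + 0.055403 + 0.010485 = 0.594623
Restricting to configurations with upstream ISP outage present: 0.112428 + 0.010485 = 0.122913.
So P(upstream ISP outage | latency alert, misconfigured router) = 0.122913/0.594623 ≈ 0.207.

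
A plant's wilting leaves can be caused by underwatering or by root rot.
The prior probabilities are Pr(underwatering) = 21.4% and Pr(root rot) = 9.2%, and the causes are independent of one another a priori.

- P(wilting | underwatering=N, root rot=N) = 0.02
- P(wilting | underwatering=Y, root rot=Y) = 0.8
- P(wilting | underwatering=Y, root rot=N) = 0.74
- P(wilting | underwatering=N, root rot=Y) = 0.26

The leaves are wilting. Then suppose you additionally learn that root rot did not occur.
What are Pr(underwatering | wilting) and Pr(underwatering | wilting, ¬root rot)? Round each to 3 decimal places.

P(wilting) = 0.02×0.786×0.908 + 0.26×0.786×0.092 + 0.74×0.214×0.908 + 0.8×0.214×0.092 = 0.014274 + 0.018801 + 0.143791 + 0.015750 = 0.192616
The underwatering-present share is 0.143791 + 0.015750 = 0.159541.
P(underwatering | wilting) = 0.159541 / 0.192616 ≈ 0.828

Now also conditioning on root rot≠true:
P(wilting | ¬root rot) = 0.02*0.786 + 0.74*0.214 = 0.015720 + 0.158360 = 0.174080
Of this, 0.158360 comes from 0.74*0.214 (the underwatering=true cases).
Hence the posterior is 0.158360/0.174080 ≈ 0.910.

Pr(underwatering | wilting) ≈ 0.828; Pr(underwatering | wilting, ¬root rot) ≈ 0.910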